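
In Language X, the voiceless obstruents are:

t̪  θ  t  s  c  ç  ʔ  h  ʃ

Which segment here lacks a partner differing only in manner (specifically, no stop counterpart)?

Dental: /t̪/ ~ /θ/
Alveolar: /t/ ~ /s/
Palatal: /c/ ~ /ç/
Glottal: /ʔ/ ~ /h/
Postalveolar: only /ʃ/ (fricative); no stop partner.
So /ʃ/ is the unpaired segment.

/ʃ/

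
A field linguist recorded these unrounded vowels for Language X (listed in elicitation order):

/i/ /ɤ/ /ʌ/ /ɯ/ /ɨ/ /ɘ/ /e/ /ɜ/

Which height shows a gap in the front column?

Front: /i/ (high), /e/ (high-mid).
Central: /ɨ/ (high), /ɘ/ (high-mid), /ɜ/ (low-mid).
Back: /ɯ/ (high), /ɤ/ (high-mid), /ʌ/ (low-mid).
Every height has a front member except low-mid, where /ɛ/ would be expected.

low-mid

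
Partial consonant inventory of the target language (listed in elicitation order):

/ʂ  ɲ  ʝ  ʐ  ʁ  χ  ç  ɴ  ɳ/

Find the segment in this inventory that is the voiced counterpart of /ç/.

/ç/ is a voiceless palatal fricative.
The voiced counterpart is a voiced palatal fricative — in this inventory, /ʝ/.

/ʝ/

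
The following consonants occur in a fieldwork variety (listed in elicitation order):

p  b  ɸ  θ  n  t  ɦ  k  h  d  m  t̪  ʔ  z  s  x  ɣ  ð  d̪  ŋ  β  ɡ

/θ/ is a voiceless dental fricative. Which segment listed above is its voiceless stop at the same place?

The voiceless stop at the same place is a voiceless dental stop — in this inventory, /t̪/.

/t̪/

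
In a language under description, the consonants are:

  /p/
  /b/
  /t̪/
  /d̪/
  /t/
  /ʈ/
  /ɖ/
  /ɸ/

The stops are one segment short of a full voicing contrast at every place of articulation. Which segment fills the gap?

place of articulation  voiceless  voiced  
bilabial          p         b       
dental            t̪        d̪      
alveolar          t         —       
retroflex         ʈ         ɖ       
The alveolar row has no voiced member, so the gap is the voiced alveolar stop /d/.

/d/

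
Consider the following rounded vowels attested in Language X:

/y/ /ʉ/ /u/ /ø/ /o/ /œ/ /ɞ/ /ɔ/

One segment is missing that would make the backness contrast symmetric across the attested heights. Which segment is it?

/ɵ/

high: front /y/, central /ʉ/, back /u/.
high-mid: front /ø/, central —, back /o/.
low-mid: front /œ/, central /ɞ/, back /ɔ/.
The high-mid row has no central member, so the gap is the high-mid central rounded vowel /ɵ/.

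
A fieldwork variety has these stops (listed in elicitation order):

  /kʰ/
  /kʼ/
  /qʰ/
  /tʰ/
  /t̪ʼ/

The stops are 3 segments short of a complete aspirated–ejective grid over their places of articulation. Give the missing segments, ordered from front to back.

/t̪ʰ/, /tʼ/, /qʼ/

Aspirated: /tʰ/ (alveolar), /kʰ/ (velar), /qʰ/ (uvular).
Ejective: /t̪ʼ/ (dental), /kʼ/ (velar).
Gaps, from front to back: dental lacks aspirated (/t̪ʰ/); alveolar lacks ejective (/tʼ/); uvular lacks ejective (/qʼ/).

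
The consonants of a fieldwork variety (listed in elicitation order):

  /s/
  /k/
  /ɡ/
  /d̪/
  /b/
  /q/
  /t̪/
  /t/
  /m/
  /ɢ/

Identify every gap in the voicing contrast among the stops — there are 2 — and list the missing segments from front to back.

Voiceless: /t̪/ (dental), /t/ (alveolar), /k/ (velar), /q/ (uvular).
Voiced: /b/ (bilabial), /d̪/ (dental), /ɡ/ (velar), /ɢ/ (uvular).
Gaps, from front to back: bilabial lacks voiceless (/p/); alveolar lacks voiced (/d/).

/p/, /d/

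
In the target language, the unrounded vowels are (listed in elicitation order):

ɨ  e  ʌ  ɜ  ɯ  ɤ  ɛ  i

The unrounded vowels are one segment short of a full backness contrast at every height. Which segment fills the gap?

/ɘ/

Front: /i/ (high), /e/ (high-mid), /ɛ/ (low-mid).
Central: /ɨ/ (high), /ɜ/ (low-mid).
Back: /ɯ/ (high), /ɤ/ (high-mid), /ʌ/ (low-mid).
The high-mid row has no central member, so the gap is the high-mid central unrounded vowel /ɘ/.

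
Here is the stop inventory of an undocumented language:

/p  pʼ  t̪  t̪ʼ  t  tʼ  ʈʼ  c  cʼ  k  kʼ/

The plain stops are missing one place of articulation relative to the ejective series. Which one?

Plain: /p/ (bilabial), /t̪/ (dental), /t/ (alveolar), /c/ (palatal), /k/ (velar).
Ejective: /pʼ/ (bilabial), /t̪ʼ/ (dental), /tʼ/ (alveolar), /ʈʼ/ (retroflex), /cʼ/ (palatal), /kʼ/ (velar).
Every place of articulation has a plain member except retroflex, where /ʈ/ would be expected.

retroflex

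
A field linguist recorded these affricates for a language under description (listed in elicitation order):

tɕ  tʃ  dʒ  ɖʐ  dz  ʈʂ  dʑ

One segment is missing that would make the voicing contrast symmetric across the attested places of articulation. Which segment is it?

/ts/

alveolar: voiceless —, voiced /dz/.
postalveolar: voiceless /tʃ/, voiced /dʒ/.
retroflex: voiceless /ʈʂ/, voiced /ɖʐ/.
alveolo-palatal: voiceless /tɕ/, voiced /dʑ/.
The alveolar row has no voiceless member, so the gap is the voiceless alveolar affricate /ts/.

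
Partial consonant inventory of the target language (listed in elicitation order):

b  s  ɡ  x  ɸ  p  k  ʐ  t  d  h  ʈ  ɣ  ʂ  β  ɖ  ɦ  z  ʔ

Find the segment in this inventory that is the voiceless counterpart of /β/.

/β/ is a voiced bilabial fricative.
The voiceless counterpart is a voiceless bilabial fricative — in this inventory, /ɸ/.

/ɸ/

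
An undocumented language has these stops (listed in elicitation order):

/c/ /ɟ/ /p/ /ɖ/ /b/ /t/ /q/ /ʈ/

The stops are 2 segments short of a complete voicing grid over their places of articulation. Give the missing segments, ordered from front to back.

/d/, /ɢ/

place of articulation  voiceless  voiced  
bilabial          p         b       
alveolar          t         —       
retroflex         ʈ         ɖ       
palatal           c         ɟ       
uvular            q         —       
Gaps, from front to back: alveolar lacks voiced (/d/); uvular lacks voiced (/ɢ/).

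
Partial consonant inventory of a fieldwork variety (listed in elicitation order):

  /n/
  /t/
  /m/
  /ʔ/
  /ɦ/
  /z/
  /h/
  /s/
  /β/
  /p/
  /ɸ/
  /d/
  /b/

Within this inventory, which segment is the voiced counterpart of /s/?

/s/ is a voiceless alveolar fricative.
The voiced counterpart is a voiced alveolar fricative — in this inventory, /z/.

/z/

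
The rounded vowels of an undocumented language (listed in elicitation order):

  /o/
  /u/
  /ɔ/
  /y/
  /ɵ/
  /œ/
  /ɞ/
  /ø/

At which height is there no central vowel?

height            front     central   back    
high              y         —         u       
high-mid          ø         ɵ         o       
low-mid           œ         ɞ         ɔ       
Every height has a central member except high, where /ʉ/ would be expected.

high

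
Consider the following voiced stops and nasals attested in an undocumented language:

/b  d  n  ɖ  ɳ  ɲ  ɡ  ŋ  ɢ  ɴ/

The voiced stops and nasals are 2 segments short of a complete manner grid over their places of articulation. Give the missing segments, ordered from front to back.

place of articulation  oral stop  nasal   
bilabial          b         —       
alveolar          d         n       
retroflex         ɖ         ɳ       
palatal           —         ɲ       
velar             ɡ         ŋ       
uvular            ɢ         ɴ       
Gaps, from front to back: bilabial lacks nasal (/m/); palatal lacks oral stop (/ɟ/).

/m/, /ɟ/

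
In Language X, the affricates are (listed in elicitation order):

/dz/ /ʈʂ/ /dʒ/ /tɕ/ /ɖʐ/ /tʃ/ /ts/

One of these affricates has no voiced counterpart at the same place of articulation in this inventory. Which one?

Alveolar: /ts/ ~ /dz/
Postalveolar: /tʃ/ ~ /dʒ/
Retroflex: /ʈʂ/ ~ /ɖʐ/
Alveolo-palatal: only /tɕ/ (voiceless); no voiced partner.
So /tɕ/ is the unpaired segment.

/tɕ/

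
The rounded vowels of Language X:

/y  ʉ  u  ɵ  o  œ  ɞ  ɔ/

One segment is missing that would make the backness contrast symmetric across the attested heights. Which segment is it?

/ø/

high: front /y/, central /ʉ/, back /u/.
high-mid: front —, central /ɵ/, back /o/.
low-mid: front /œ/, central /ɞ/, back /ɔ/.
The high-mid row has no front member, so the gap is the high-mid front rounded vowel /ø/.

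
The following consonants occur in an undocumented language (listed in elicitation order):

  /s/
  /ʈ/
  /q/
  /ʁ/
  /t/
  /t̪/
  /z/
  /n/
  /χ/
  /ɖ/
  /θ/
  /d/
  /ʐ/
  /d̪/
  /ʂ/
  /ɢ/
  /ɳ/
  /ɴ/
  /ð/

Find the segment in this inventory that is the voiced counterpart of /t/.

/t/ is a voiceless alveolar stop.
The voiced counterpart is a voiced alveolar stop — in this inventory, /d/.

/d/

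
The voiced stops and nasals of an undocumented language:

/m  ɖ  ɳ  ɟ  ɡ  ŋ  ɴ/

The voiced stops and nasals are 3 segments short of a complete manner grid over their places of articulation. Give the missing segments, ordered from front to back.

Oral stop: /ɖ/ (retroflex), /ɟ/ (palatal), /ɡ/ (velar).
Nasal: /m/ (bilabial), /ɳ/ (retroflex), /ŋ/ (velar), /ɴ/ (uvular).
Gaps, from front to back: bilabial lacks oral stop (/b/); palatal lacks nasal (/ɲ/); uvular lacks oral stop (/ɢ/).

/b/, /ɲ/, /ɢ/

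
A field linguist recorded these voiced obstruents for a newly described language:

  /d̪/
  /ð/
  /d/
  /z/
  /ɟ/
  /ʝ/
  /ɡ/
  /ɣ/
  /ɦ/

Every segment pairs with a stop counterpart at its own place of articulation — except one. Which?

Dental: /d̪/ ~ /ð/
Alveolar: /d/ ~ /z/
Palatal: /ɟ/ ~ /ʝ/
Velar: /ɡ/ ~ /ɣ/
Glottal: only /ɦ/ (fricative); no stop partner.
So /ɦ/ is the unpaired segment.

/ɦ/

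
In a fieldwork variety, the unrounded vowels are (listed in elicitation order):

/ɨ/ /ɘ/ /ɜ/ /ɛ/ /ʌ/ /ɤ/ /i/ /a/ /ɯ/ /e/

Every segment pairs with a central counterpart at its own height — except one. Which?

/a/

High: /i/ ~ /ɨ/ ~ /ɯ/
High-mid: /e/ ~ /ɘ/ ~ /ɤ/
Low-mid: /ɛ/ ~ /ɜ/ ~ /ʌ/
Low: only /a/ (front); no central partner.
So /a/ is the unpaired segment.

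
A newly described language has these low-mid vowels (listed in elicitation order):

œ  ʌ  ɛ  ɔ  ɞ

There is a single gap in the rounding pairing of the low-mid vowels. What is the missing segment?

backness          unrounded  rounded 
front             ɛ         œ       
central           —         ɞ       
back              ʌ         ɔ       
The central row has no unrounded member, so the gap is the central unrounded vowel /ɜ/.

/ɜ/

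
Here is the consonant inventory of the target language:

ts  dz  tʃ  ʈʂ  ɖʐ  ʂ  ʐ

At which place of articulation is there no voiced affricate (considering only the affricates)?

postalveolar

Voiceless: /ts/ (alveolar), /tʃ/ (postalveolar), /ʈʂ/ (retroflex).
Voiced: /dz/ (alveolar), /ɖʐ/ (retroflex).
Every place of articulation has a voiced member except postalveolar, where /dʒ/ would be expected.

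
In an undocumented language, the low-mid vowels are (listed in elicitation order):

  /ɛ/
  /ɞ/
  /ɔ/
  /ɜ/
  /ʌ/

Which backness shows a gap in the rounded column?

backness          unrounded  rounded 
front             ɛ         —       
central           ɜ         ɞ       
back              ʌ         ɔ       
Every backness has a rounded member except front, where /œ/ would be expected.

front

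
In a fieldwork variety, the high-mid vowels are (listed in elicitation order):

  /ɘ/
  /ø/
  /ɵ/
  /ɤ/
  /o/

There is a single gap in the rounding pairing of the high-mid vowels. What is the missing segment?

Unrounded: /ɘ/ (central), /ɤ/ (back).
Rounded: /ø/ (front), /ɵ/ (central), /o/ (back).
The front row has no unrounded member, so the gap is the front unrounded vowel /e/.

/e/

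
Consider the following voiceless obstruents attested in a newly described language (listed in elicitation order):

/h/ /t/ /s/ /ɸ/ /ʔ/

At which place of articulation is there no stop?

place of articulation  stop      fricative
bilabial          —         ɸ       
alveolar          t         s       
glottal           ʔ         h       
Every place of articulation has a stop member except bilabial, where /p/ would be expected.

bilabial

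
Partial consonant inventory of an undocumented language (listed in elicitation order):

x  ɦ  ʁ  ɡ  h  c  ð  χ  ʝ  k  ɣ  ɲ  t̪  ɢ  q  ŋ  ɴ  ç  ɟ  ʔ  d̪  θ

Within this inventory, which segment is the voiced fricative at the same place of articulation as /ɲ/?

/ʝ/

/ɲ/ is a palatal nasal.
The voiced fricative at the same place is a voiced palatal fricative — in this inventory, /ʝ/.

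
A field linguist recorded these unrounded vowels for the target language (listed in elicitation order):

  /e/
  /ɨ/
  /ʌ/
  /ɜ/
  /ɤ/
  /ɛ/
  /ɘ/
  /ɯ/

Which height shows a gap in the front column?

high

high: front —, central /ɨ/, back /ɯ/.
high-mid: front /e/, central /ɘ/, back /ɤ/.
low-mid: front /ɛ/, central /ɜ/, back /ʌ/.
Every height has a front member except high, where /i/ would be expected.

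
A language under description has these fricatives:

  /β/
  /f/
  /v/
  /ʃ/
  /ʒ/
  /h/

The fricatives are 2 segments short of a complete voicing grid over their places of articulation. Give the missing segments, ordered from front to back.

place of articulation  voiceless  voiced  
bilabial          —         β       
labiodental       f         v       
postalveolar      ʃ         ʒ       
glottal           h         —       
Gaps, from front to back: bilabial lacks voiceless (/ɸ/); glottal lacks voiced (/ɦ/).

/ɸ/, /ɦ/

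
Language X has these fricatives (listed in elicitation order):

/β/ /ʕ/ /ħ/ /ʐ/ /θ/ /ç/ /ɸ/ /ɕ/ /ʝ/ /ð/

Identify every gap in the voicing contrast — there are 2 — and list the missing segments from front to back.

/ʂ/, /ʑ/

Voiceless: /ɸ/ (bilabial), /θ/ (dental), /ɕ/ (alveolo-palatal), /ç/ (palatal), /ħ/ (pharyngeal).
Voiced: /β/ (bilabial), /ð/ (dental), /ʐ/ (retroflex), /ʝ/ (palatal), /ʕ/ (pharyngeal).
Gaps, from front to back: retroflex lacks voiceless (/ʂ/); alveolo-palatal lacks voiced (/ʑ/).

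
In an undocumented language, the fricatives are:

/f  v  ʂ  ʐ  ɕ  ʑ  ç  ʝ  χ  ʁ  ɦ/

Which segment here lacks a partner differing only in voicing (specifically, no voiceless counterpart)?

Labiodental: /f/ ~ /v/
Retroflex: /ʂ/ ~ /ʐ/
Alveolo-palatal: /ɕ/ ~ /ʑ/
Palatal: /ç/ ~ /ʝ/
Uvular: /χ/ ~ /ʁ/
Glottal: only /ɦ/ (voiced); no voiceless partner.
So /ɦ/ is the unpaired segment.

/ɦ/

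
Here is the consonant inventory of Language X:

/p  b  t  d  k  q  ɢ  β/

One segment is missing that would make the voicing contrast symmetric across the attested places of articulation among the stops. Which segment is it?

/ɡ/

Voiceless: /p/ (bilabial), /t/ (alveolar), /k/ (velar), /q/ (uvular).
Voiced: /b/ (bilabial), /d/ (alveolar), /ɢ/ (uvular).
The velar row has no voiced member, so the gap is the voiced velar stop /ɡ/.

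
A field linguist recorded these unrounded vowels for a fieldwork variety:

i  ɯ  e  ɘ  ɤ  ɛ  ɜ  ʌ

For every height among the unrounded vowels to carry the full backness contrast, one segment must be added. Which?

height            front     central   back    
high              i         —         ɯ       
high-mid          e         ɘ         ɤ       
low-mid           ɛ         ɜ         ʌ       
The high row has no central member, so the gap is the high central unrounded vowel /ɨ/.

/ɨ/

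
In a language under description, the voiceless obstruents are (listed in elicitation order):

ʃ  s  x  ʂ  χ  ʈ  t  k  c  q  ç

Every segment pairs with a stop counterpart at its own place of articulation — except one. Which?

Alveolar: /t/ ~ /s/
Retroflex: /ʈ/ ~ /ʂ/
Palatal: /c/ ~ /ç/
Velar: /k/ ~ /x/
Uvular: /q/ ~ /χ/
Postalveolar: only /ʃ/ (fricative); no stop partner.
So /ʃ/ is the unpaired segment.

/ʃ/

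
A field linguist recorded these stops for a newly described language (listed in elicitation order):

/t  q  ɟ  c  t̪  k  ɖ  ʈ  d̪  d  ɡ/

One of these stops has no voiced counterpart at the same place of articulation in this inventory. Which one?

Dental: /t̪/ ~ /d̪/
Alveolar: /t/ ~ /d/
Retroflex: /ʈ/ ~ /ɖ/
Palatal: /c/ ~ /ɟ/
Velar: /k/ ~ /ɡ/
Uvular: only /q/ (voiceless); no voiced partner.
So /q/ is the unpaired segment.

/q/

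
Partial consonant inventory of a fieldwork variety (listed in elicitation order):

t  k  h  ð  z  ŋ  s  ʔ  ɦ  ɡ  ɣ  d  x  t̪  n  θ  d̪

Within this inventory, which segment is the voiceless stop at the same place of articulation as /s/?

/t/

/s/ is a voiceless alveolar fricative.
The voiceless stop at the same place is a voiceless alveolar stop — in this inventory, /t/.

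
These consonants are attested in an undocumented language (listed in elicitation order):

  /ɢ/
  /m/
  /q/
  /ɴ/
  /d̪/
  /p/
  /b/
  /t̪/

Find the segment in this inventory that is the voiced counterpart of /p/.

/p/ is a voiceless bilabial stop.
The voiced counterpart is a voiced bilabial stop — in this inventory, /b/.

/b/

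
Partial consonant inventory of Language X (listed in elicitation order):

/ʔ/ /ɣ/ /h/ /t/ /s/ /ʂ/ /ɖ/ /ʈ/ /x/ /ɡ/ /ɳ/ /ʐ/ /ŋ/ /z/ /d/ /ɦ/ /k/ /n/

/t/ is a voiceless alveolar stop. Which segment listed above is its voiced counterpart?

The voiced counterpart is a voiced alveolar stop — in this inventory, /d/.

/d/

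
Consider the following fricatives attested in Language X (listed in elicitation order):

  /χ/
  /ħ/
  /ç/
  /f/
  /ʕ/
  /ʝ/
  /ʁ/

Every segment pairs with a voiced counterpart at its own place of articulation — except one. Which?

/f/

Palatal: /ç/ ~ /ʝ/
Uvular: /χ/ ~ /ʁ/
Pharyngeal: /ħ/ ~ /ʕ/
Labiodental: only /f/ (voiceless); no voiced partner.
So /f/ is the unpaired segment.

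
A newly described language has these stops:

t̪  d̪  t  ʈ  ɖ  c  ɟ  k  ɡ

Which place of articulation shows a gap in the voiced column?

alveolar

Voiceless: /t̪/ (dental), /t/ (alveolar), /ʈ/ (retroflex), /c/ (palatal), /k/ (velar).
Voiced: /d̪/ (dental), /ɖ/ (retroflex), /ɟ/ (palatal), /ɡ/ (velar).
Every place of articulation has a voiced member except alveolar, where /d/ would be expected.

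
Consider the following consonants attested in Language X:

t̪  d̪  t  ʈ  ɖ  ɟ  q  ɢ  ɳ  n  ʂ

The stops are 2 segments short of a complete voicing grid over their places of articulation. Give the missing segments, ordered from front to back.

dental: voiceless /t̪/, voiced /d̪/.
alveolar: voiceless /t/, voiced —.
retroflex: voiceless /ʈ/, voiced /ɖ/.
palatal: voiceless —, voiced /ɟ/.
uvular: voiceless /q/, voiced /ɢ/.
Gaps, from front to back: alveolar lacks voiced (/d/); palatal lacks voiceless (/c/).

/d/, /c/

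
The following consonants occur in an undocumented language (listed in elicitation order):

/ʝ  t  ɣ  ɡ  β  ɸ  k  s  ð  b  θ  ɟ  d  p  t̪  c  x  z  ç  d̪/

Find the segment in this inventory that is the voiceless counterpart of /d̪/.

/d̪/ is a voiced dental stop.
The voiceless counterpart is a voiceless dental stop — in this inventory, /t̪/.

/t̪/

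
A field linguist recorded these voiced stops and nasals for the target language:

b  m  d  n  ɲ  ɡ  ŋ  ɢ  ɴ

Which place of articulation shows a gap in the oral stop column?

Oral stop: /b/ (bilabial), /d/ (alveolar), /ɡ/ (velar), /ɢ/ (uvular).
Nasal: /m/ (bilabial), /n/ (alveolar), /ɲ/ (palatal), /ŋ/ (velar), /ɴ/ (uvular).
Every place of articulation has an oral stop member except palatal, where /ɟ/ would be expected.

palatal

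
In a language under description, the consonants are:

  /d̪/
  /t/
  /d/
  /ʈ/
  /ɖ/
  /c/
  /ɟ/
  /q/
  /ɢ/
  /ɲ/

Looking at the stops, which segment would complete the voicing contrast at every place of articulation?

Voiceless: /t/ (alveolar), /ʈ/ (retroflex), /c/ (palatal), /q/ (uvular).
Voiced: /d̪/ (dental), /d/ (alveolar), /ɖ/ (retroflex), /ɟ/ (palatal), /ɢ/ (uvular).
The dental row has no voiceless member, so the gap is the voiceless dental stop /t̪/.

/t̪/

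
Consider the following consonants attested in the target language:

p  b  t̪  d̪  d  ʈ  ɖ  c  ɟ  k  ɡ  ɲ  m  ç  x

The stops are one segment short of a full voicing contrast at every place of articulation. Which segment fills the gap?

/t/

place of articulation  voiceless  voiced  
bilabial          p         b       
dental            t̪        d̪      
alveolar          —         d       
retroflex         ʈ         ɖ       
palatal           c         ɟ       
velar             k         ɡ       
The alveolar row has no voiceless member, so the gap is the voiceless alveolar stop /t/.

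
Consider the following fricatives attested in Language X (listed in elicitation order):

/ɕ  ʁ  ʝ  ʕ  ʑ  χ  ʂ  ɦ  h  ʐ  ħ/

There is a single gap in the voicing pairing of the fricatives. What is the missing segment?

place of articulation  voiceless  voiced  
retroflex         ʂ         ʐ       
alveolo-palatal   ɕ         ʑ       
palatal           —         ʝ       
uvular            χ         ʁ       
pharyngeal        ħ         ʕ       
glottal           h         ɦ       
The palatal row has no voiceless member, so the gap is the voiceless palatal fricative /ç/.

/ç/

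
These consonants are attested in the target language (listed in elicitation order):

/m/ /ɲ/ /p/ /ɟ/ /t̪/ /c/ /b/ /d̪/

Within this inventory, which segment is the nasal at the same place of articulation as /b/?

/m/

/b/ is a voiced bilabial stop.
The nasal at the same place is a bilabial nasal — in this inventory, /m/.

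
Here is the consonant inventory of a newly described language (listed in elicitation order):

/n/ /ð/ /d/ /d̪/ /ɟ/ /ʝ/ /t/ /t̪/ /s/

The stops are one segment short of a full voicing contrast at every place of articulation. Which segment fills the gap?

place of articulation  voiceless  voiced  
dental            t̪        d̪      
alveolar          t         d       
palatal           —         ɟ       
The palatal row has no voiceless member, so the gap is the voiceless palatal stop /c/.

/c/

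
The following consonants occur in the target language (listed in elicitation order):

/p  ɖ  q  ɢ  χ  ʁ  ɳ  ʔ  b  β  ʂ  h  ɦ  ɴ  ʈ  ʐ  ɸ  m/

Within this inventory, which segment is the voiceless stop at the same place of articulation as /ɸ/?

/ɸ/ is a voiceless bilabial fricative.
The voiceless stop at the same place is a voiceless bilabial stop — in this inventory, /p/.

/p/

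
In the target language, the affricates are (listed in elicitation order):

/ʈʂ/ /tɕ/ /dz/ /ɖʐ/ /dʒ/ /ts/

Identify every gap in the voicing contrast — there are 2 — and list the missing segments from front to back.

/tʃ/, /dʑ/

place of articulation  voiceless  voiced  
alveolar          ts        dz      
postalveolar      —         dʒ      
retroflex         ʈʂ        ɖʐ      
alveolo-palatal   tɕ        —       
Gaps, from front to back: postalveolar lacks voiceless (/tʃ/); alveolo-palatal lacks voiced (/dʑ/).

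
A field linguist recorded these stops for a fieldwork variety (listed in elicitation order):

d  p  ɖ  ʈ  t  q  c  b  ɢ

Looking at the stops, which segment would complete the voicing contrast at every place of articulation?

bilabial: voiceless /p/, voiced /b/.
alveolar: voiceless /t/, voiced /d/.
retroflex: voiceless /ʈ/, voiced /ɖ/.
palatal: voiceless /c/, voiced —.
uvular: voiceless /q/, voiced /ɢ/.
The palatal row has no voiced member, so the gap is the voiced palatal stop /ɟ/.

/ɟ/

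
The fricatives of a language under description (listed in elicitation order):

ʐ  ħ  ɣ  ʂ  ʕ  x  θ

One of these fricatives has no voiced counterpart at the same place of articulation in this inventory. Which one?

/θ/

Retroflex: /ʂ/ ~ /ʐ/
Velar: /x/ ~ /ɣ/
Pharyngeal: /ħ/ ~ /ʕ/
Dental: only /θ/ (voiceless); no voiced partner.
So /θ/ is the unpaired segment.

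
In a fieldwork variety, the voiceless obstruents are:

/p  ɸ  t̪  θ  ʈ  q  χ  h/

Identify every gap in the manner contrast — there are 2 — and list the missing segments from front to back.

/ʂ/, /ʔ/

place of articulation  stop      fricative
bilabial          p         ɸ       
dental            t̪        θ       
retroflex         ʈ         —       
uvular            q         χ       
glottal           —         h       
Gaps, from front to back: retroflex lacks fricative (/ʂ/); glottal lacks stop (/ʔ/).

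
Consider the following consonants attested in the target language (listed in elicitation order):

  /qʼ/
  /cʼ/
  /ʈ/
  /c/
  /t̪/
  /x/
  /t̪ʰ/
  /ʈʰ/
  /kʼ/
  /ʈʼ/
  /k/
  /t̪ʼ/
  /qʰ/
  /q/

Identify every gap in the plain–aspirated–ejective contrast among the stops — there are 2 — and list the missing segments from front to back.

/cʰ/, /kʰ/

place of articulation  plain     aspirated  ejective
dental            t̪        t̪ʰ       t̪ʼ     
retroflex         ʈ         ʈʰ        ʈʼ      
palatal           c         —         cʼ      
velar             k         —         kʼ      
uvular            q         qʰ        qʼ      
Gaps, from front to back: palatal lacks aspirated (/cʰ/); velar lacks aspirated (/kʰ/).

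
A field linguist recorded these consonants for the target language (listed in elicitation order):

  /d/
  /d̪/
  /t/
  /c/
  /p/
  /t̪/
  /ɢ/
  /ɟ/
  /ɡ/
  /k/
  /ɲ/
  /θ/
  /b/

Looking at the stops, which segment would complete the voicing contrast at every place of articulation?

Voiceless: /p/ (bilabial), /t̪/ (dental), /t/ (alveolar), /c/ (palatal), /k/ (velar).
Voiced: /b/ (bilabial), /d̪/ (dental), /d/ (alveolar), /ɟ/ (palatal), /ɡ/ (velar), /ɢ/ (uvular).
The uvular row has no voiceless member, so the gap is the voiceless uvular stop /q/.

/q/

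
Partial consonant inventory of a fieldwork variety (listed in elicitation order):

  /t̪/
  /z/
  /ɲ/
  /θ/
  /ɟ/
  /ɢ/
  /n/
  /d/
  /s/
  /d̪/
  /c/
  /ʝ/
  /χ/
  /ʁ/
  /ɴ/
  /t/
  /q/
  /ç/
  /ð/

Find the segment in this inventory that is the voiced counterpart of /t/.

/d/

/t/ is a voiceless alveolar stop.
The voiced counterpart is a voiced alveolar stop — in this inventory, /d/.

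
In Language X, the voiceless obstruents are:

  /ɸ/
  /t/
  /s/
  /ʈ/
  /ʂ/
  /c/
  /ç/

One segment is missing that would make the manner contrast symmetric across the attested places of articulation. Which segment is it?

/p/

bilabial: stop —, fricative /ɸ/.
alveolar: stop /t/, fricative /s/.
retroflex: stop /ʈ/, fricative /ʂ/.
palatal: stop /c/, fricative /ç/.
The bilabial row has no stop member, so the gap is the bilabial stop /p/.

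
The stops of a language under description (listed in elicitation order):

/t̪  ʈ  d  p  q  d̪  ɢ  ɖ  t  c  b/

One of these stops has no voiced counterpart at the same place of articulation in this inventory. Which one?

Bilabial: /p/ ~ /b/
Dental: /t̪/ ~ /d̪/
Alveolar: /t/ ~ /d/
Retroflex: /ʈ/ ~ /ɖ/
Uvular: /q/ ~ /ɢ/
Palatal: only /c/ (voiceless); no voiced partner.
So /c/ is the unpaired segment.

/c/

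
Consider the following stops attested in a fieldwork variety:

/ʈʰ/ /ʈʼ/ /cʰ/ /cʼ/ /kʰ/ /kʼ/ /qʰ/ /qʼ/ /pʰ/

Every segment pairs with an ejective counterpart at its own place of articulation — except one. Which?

Retroflex: /ʈʰ/ ~ /ʈʼ/
Palatal: /cʰ/ ~ /cʼ/
Velar: /kʰ/ ~ /kʼ/
Uvular: /qʰ/ ~ /qʼ/
Bilabial: only /pʰ/ (aspirated); no ejective partner.
So /pʰ/ is the unpaired segment.

/pʰ/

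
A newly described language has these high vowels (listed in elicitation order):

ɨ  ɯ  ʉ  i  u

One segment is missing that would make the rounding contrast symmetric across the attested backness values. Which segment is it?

/y/

front: unrounded /i/, rounded —.
central: unrounded /ɨ/, rounded /ʉ/.
back: unrounded /ɯ/, rounded /u/.
The front row has no rounded member, so the gap is the front rounded vowel /y/.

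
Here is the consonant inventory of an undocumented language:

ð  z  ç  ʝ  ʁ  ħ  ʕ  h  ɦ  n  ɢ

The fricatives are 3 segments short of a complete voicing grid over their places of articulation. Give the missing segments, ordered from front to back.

/θ/, /s/, /χ/

Voiceless: /ç/ (palatal), /ħ/ (pharyngeal), /h/ (glottal).
Voiced: /ð/ (dental), /z/ (alveolar), /ʝ/ (palatal), /ʁ/ (uvular), /ʕ/ (pharyngeal), /ɦ/ (glottal).
Gaps, from front to back: dental lacks voiceless (/θ/); alveolar lacks voiceless (/s/); uvular lacks voiceless (/χ/).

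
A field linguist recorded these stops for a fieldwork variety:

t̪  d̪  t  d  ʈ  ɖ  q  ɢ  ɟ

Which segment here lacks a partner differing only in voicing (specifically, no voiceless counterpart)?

Dental: /t̪/ ~ /d̪/
Alveolar: /t/ ~ /d/
Retroflex: /ʈ/ ~ /ɖ/
Uvular: /q/ ~ /ɢ/
Palatal: only /ɟ/ (voiced); no voiceless partner.
So /ɟ/ is the unpaired segment.

/ɟ/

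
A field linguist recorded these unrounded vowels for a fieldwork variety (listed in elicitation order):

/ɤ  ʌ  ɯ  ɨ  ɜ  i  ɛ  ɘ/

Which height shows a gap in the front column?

height            front     central   back    
high              i         ɨ         ɯ       
high-mid          —         ɘ         ɤ       
low-mid           ɛ         ɜ         ʌ       
Every height has a front member except high-mid, where /e/ would be expected.

high-mid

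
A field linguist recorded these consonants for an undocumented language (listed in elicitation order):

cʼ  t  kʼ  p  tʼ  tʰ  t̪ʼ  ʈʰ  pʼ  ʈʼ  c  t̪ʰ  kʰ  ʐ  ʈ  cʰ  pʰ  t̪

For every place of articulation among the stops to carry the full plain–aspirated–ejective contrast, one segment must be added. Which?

/k/

bilabial: plain /p/, aspirated /pʰ/, ejective /pʼ/.
dental: plain /t̪/, aspirated /t̪ʰ/, ejective /t̪ʼ/.
alveolar: plain /t/, aspirated /tʰ/, ejective /tʼ/.
retroflex: plain /ʈ/, aspirated /ʈʰ/, ejective /ʈʼ/.
palatal: plain /c/, aspirated /cʰ/, ejective /cʼ/.
velar: plain —, aspirated /kʰ/, ejective /kʼ/.
The velar row has no plain member, so the gap is the plain velar stop /k/.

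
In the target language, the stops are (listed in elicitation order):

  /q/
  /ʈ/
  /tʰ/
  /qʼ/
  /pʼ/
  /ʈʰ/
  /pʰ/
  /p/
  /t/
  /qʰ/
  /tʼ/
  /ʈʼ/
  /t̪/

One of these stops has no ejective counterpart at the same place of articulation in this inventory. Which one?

Bilabial: /p/ ~ /pʰ/ ~ /pʼ/
Alveolar: /t/ ~ /tʰ/ ~ /tʼ/
Retroflex: /ʈ/ ~ /ʈʰ/ ~ /ʈʼ/
Uvular: /q/ ~ /qʰ/ ~ /qʼ/
Dental: only /t̪/ (plain); no ejective partner.
So /t̪/ is the unpaired segment.

/t̪/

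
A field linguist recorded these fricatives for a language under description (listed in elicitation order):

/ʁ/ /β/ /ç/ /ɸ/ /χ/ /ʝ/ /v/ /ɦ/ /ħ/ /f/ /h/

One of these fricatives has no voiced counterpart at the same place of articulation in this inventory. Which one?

/ħ/

Bilabial: /ɸ/ ~ /β/
Labiodental: /f/ ~ /v/
Palatal: /ç/ ~ /ʝ/
Uvular: /χ/ ~ /ʁ/
Glottal: /h/ ~ /ɦ/
Pharyngeal: only /ħ/ (voiceless); no voiced partner.
So /ħ/ is the unpaired segment.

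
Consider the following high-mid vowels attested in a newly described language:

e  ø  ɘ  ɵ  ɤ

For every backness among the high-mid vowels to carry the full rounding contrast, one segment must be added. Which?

front: unrounded /e/, rounded /ø/.
central: unrounded /ɘ/, rounded /ɵ/.
back: unrounded /ɤ/, rounded —.
The back row has no rounded member, so the gap is the back rounded vowel /o/.

/o/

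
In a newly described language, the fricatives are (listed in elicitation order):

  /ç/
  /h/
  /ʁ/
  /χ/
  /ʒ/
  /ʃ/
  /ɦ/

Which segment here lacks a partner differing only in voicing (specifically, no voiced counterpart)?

/ç/

Postalveolar: /ʃ/ ~ /ʒ/
Uvular: /χ/ ~ /ʁ/
Glottal: /h/ ~ /ɦ/
Palatal: only /ç/ (voiceless); no voiced partner.
So /ç/ is the unpaired segment.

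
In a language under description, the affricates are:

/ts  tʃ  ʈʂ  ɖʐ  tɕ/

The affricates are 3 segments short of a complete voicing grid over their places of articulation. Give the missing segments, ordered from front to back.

place of articulation  voiceless  voiced  
alveolar          ts        —       
postalveolar      tʃ        —       
retroflex         ʈʂ        ɖʐ      
alveolo-palatal   tɕ        —       
Gaps, from front to back: alveolar lacks voiced (/dz/); postalveolar lacks voiced (/dʒ/); alveolo-palatal lacks voiced (/dʑ/).

/dz/, /dʒ/, /dʑ/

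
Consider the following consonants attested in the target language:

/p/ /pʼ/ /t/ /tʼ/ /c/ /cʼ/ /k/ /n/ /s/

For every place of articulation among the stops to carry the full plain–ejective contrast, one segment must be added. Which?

bilabial: plain /p/, ejective /pʼ/.
alveolar: plain /t/, ejective /tʼ/.
palatal: plain /c/, ejective /cʼ/.
velar: plain /k/, ejective —.
The velar row has no ejective member, so the gap is the ejective velar stop /kʼ/.

/kʼ/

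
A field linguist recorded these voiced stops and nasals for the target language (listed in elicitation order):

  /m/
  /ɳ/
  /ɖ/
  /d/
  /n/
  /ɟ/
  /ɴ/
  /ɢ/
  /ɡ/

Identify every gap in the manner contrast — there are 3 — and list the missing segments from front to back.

place of articulation  oral stop  nasal   
bilabial          —         m       
alveolar          d         n       
retroflex         ɖ         ɳ       
palatal           ɟ         —       
velar             ɡ         —       
uvular            ɢ         ɴ       
Gaps, from front to back: bilabial lacks oral stop (/b/); palatal lacks nasal (/ɲ/); velar lacks nasal (/ŋ/).

/b/, /ɲ/, /ŋ/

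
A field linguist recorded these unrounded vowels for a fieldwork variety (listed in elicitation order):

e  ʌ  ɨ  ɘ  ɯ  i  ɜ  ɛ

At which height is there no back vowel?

high: front /i/, central /ɨ/, back /ɯ/.
high-mid: front /e/, central /ɘ/, back —.
low-mid: front /ɛ/, central /ɜ/, back /ʌ/.
Every height has a back member except high-mid, where /ɤ/ would be expected.

high-mid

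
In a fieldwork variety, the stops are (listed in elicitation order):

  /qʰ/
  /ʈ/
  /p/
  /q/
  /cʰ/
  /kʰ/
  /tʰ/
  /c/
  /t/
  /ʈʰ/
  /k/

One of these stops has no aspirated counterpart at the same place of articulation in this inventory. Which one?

Alveolar: /t/ ~ /tʰ/
Retroflex: /ʈ/ ~ /ʈʰ/
Palatal: /c/ ~ /cʰ/
Velar: /k/ ~ /kʰ/
Uvular: /q/ ~ /qʰ/
Bilabial: only /p/ (plain); no aspirated partner.
So /p/ is the unpaired segment.

/p/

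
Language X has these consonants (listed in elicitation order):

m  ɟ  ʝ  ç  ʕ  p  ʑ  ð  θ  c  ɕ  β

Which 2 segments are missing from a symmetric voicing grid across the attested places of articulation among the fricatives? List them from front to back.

Voiceless: /θ/ (dental), /ɕ/ (alveolo-palatal), /ç/ (palatal).
Voiced: /β/ (bilabial), /ð/ (dental), /ʑ/ (alveolo-palatal), /ʝ/ (palatal), /ʕ/ (pharyngeal).
Gaps, from front to back: bilabial lacks voiceless (/ɸ/); pharyngeal lacks voiceless (/ħ/).

/ɸ/, /ħ/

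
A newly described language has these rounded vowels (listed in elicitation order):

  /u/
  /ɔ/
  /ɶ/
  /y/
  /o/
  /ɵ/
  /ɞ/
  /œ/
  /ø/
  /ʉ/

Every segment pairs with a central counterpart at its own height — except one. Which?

High: /y/ ~ /ʉ/ ~ /u/
High-mid: /ø/ ~ /ɵ/ ~ /o/
Low-mid: /œ/ ~ /ɞ/ ~ /ɔ/
Low: only /ɶ/ (front); no central partner.
So /ɶ/ is the unpaired segment.

/ɶ/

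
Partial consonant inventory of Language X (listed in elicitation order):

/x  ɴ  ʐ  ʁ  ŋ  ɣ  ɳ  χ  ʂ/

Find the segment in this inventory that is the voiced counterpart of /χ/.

/ʁ/

/χ/ is a voiceless uvular fricative.
The voiced counterpart is a voiced uvular fricative — in this inventory, /ʁ/.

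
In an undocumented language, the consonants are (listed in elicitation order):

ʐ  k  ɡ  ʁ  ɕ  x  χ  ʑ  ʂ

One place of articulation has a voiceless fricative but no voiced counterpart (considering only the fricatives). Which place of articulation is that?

velar

retroflex: voiceless /ʂ/, voiced /ʐ/.
alveolo-palatal: voiceless /ɕ/, voiced /ʑ/.
velar: voiceless /x/, voiced —.
uvular: voiceless /χ/, voiced /ʁ/.
Every place of articulation has a voiced member except velar, where /ɣ/ would be expected.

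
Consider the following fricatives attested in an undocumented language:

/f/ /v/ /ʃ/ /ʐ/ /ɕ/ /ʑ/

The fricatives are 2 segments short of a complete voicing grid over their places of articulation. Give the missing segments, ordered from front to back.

Voiceless: /f/ (labiodental), /ʃ/ (postalveolar), /ɕ/ (alveolo-palatal).
Voiced: /v/ (labiodental), /ʐ/ (retroflex), /ʑ/ (alveolo-palatal).
Gaps, from front to back: postalveolar lacks voiced (/ʒ/); retroflex lacks voiceless (/ʂ/).

/ʒ/, /ʂ/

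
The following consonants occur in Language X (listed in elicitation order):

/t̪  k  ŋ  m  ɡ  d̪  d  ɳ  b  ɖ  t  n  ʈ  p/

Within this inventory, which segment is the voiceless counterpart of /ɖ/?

/ʈ/

/ɖ/ is a voiced retroflex stop.
The voiceless counterpart is a voiceless retroflex stop — in this inventory, /ʈ/.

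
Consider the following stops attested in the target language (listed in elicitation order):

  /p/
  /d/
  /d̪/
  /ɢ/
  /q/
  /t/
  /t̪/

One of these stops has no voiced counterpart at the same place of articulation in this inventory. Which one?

/p/

Dental: /t̪/ ~ /d̪/
Alveolar: /t/ ~ /d/
Uvular: /q/ ~ /ɢ/
Bilabial: only /p/ (voiceless); no voiced partner.
So /p/ is the unpaired segment.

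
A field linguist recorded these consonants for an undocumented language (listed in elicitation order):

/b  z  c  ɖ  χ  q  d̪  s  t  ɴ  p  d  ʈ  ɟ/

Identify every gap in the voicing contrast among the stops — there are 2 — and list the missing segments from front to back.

bilabial: voiceless /p/, voiced /b/.
dental: voiceless —, voiced /d̪/.
alveolar: voiceless /t/, voiced /d/.
retroflex: voiceless /ʈ/, voiced /ɖ/.
palatal: voiceless /c/, voiced /ɟ/.
uvular: voiceless /q/, voiced —.
Gaps, from front to back: dental lacks voiceless (/t̪/); uvular lacks voiced (/ɢ/).

/t̪/, /ɢ/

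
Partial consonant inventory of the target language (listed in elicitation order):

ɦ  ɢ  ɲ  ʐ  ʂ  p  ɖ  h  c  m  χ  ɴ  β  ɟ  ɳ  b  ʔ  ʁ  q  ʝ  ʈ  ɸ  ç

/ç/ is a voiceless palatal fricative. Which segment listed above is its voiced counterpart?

The voiced counterpart is a voiced palatal fricative — in this inventory, /ʝ/.

/ʝ/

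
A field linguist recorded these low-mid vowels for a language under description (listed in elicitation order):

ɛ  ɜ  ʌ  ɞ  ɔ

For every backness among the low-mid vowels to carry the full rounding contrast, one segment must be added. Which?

backness          unrounded  rounded 
front             ɛ         —       
central           ɜ         ɞ       
back              ʌ         ɔ       
The front row has no rounded member, so the gap is the front rounded vowel /œ/.

/œ/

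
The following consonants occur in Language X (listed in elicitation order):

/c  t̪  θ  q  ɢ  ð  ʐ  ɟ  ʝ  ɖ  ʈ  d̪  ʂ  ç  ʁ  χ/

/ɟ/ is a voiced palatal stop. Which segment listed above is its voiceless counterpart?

/c/

The voiceless counterpart is a voiceless palatal stop — in this inventory, /c/.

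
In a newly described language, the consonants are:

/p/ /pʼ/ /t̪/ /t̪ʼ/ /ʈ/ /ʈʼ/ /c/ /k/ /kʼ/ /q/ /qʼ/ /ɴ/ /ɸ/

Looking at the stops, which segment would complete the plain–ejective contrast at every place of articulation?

/cʼ/

bilabial: plain /p/, ejective /pʼ/.
dental: plain /t̪/, ejective /t̪ʼ/.
retroflex: plain /ʈ/, ejective /ʈʼ/.
palatal: plain /c/, ejective —.
velar: plain /k/, ejective /kʼ/.
uvular: plain /q/, ejective /qʼ/.
The palatal row has no ejective member, so the gap is the ejective palatal stop /cʼ/.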